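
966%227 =58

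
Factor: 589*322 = 189658 = 2^1*7^1*19^1*23^1 *31^1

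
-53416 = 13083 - 66499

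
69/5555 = 69/5555 = 0.01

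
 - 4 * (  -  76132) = 304528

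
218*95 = 20710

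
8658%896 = 594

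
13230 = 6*2205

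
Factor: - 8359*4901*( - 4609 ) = 188819018531 = 11^1 *13^3*29^1*419^1*643^1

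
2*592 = 1184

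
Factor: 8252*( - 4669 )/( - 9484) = 9632147/2371= 7^1 * 23^1*29^1*2063^1*2371^( -1)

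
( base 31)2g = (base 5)303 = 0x4E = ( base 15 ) 53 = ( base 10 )78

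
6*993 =5958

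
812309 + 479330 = 1291639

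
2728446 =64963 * 42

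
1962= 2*981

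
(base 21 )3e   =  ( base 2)1001101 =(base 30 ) 2H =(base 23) 38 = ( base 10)77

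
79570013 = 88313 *901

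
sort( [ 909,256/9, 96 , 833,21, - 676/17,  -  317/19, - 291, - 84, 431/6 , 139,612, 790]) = [ - 291,- 84, - 676/17, - 317/19,21,  256/9, 431/6,  96,  139,612 , 790, 833,  909 ]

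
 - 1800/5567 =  - 1800/5567 = -0.32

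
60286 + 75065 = 135351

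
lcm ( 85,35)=595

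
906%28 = 10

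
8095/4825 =1619/965 = 1.68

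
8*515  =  4120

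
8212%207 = 139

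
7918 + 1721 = 9639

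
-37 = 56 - 93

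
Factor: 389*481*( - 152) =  - 2^3 *13^1*19^1  *  37^1*389^1  =  - 28440568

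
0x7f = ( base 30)47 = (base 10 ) 127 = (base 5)1002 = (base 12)a7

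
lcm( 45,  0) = 0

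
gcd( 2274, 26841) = 3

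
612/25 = 24 + 12/25=24.48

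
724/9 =724/9 = 80.44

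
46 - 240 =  - 194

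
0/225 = 0 = 0.00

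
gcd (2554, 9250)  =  2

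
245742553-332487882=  - 86745329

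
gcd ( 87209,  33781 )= 37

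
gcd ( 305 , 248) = 1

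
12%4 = 0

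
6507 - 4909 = 1598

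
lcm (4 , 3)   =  12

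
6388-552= 5836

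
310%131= 48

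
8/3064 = 1/383 = 0.00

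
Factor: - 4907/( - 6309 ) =7/9=3^(-2 )*7^1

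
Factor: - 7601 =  - 11^1*  691^1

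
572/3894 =26/177 = 0.15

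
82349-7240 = 75109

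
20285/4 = 20285/4 = 5071.25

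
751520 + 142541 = 894061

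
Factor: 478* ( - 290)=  - 138620 = - 2^2*5^1*29^1*239^1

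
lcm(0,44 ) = 0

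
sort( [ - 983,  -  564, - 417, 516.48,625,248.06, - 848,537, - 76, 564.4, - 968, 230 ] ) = [-983, - 968, - 848, - 564, - 417, - 76,230, 248.06, 516.48, 537,564.4 , 625 ]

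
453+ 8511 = 8964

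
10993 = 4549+6444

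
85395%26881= 4752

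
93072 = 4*23268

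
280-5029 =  - 4749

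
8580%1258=1032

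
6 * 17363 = 104178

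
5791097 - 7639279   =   - 1848182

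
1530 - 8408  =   - 6878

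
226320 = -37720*(-6 )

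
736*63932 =47053952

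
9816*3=29448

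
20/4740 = 1/237= 0.00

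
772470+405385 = 1177855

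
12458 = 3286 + 9172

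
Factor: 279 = 3^2*31^1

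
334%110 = 4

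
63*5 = 315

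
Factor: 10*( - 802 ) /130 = -802/13= - 2^1*13^(-1)*401^1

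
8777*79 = 693383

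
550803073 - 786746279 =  -235943206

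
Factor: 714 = 2^1*3^1*7^1*17^1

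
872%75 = 47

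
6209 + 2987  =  9196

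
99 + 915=1014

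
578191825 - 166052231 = 412139594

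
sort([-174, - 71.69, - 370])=[-370, - 174,  -  71.69]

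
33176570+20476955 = 53653525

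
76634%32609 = 11416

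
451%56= 3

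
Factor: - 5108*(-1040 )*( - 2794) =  - 2^7*5^1* 11^1*13^1 * 127^1*  1277^1 = -14842622080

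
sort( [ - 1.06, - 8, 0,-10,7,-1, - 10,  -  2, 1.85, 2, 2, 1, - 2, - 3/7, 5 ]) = [ - 10, - 10, - 8, - 2, - 2, - 1.06, - 1,-3/7 , 0, 1,1.85, 2,  2 , 5, 7]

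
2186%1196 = 990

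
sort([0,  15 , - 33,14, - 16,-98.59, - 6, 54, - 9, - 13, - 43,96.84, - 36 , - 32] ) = [ - 98.59 , -43, - 36 ,-33, - 32 , - 16 , - 13, - 9, - 6,0 , 14, 15,54, 96.84 ] 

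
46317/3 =15439 =15439.00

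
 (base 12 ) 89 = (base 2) 1101001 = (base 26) 41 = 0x69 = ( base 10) 105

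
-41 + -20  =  -61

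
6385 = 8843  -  2458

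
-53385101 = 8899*(- 5999 )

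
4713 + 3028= 7741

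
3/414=1/138=0.01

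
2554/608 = 4+61/304 =4.20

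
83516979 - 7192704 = 76324275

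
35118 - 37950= - 2832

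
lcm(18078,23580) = 542340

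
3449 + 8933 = 12382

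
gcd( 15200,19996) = 4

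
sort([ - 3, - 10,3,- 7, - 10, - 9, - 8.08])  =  [ - 10, - 10, -9, - 8.08, - 7, - 3,3 ] 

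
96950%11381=5902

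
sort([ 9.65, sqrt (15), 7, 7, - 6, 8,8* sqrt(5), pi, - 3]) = [ - 6,  -  3, pi,sqrt(15), 7, 7,8 , 9.65, 8 * sqrt(5 )]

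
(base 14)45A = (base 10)864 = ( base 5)11424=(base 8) 1540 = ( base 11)716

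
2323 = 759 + 1564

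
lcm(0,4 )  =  0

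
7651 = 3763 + 3888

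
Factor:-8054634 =-2^1*3^1 * 7^1*17^1 * 29^1 * 389^1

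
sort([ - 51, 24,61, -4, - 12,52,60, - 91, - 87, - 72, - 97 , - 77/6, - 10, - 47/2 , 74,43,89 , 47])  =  [ - 97, - 91 , - 87 ,- 72, - 51,-47/2 , - 77/6 ,-12,  -  10, - 4,24 , 43,47,  52,60,  61,  74,89]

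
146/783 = 146/783 = 0.19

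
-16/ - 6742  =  8/3371 = 0.00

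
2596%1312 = 1284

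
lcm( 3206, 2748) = 19236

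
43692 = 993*44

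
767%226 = 89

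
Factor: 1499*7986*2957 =35398288398=2^1 * 3^1 * 11^3*1499^1 * 2957^1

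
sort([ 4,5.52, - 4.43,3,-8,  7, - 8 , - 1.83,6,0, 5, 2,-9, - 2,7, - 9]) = [ -9, - 9, - 8, - 8, - 4.43,  -  2, - 1.83, 0, 2, 3,4 , 5,5.52,6, 7,7 ]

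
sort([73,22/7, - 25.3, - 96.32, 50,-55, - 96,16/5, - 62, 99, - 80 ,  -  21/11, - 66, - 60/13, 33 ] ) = [ - 96.32,  -  96, - 80, - 66, - 62, - 55, - 25.3, - 60/13,-21/11,  22/7, 16/5, 33,  50,73 , 99]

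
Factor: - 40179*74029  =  -2974411191=- 3^1*59^1*181^1*227^1*409^1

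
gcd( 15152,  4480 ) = 16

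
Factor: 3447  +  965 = 4412 = 2^2*1103^1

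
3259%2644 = 615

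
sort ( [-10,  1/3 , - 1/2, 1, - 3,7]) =[ - 10, - 3, - 1/2, 1/3, 1, 7 ]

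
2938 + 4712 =7650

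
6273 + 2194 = 8467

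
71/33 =71/33  =  2.15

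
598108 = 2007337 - 1409229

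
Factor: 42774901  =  13^1 * 3290377^1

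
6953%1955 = 1088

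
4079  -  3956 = 123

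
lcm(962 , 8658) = 8658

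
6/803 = 6/803= 0.01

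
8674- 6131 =2543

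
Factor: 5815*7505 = 5^2*19^1*79^1 * 1163^1=43641575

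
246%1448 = 246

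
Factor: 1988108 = 2^2*601^1*827^1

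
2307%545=127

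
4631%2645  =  1986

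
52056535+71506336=123562871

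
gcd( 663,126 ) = 3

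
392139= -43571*(  -  9)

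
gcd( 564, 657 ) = 3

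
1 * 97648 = 97648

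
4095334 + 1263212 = 5358546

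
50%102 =50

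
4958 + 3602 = 8560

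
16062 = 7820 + 8242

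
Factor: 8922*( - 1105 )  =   - 2^1*3^1*5^1 * 13^1  *17^1 * 1487^1 =- 9858810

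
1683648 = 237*7104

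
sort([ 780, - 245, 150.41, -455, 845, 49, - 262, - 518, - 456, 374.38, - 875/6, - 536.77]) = [ -536.77, - 518,-456, - 455,-262, - 245,-875/6, 49, 150.41 , 374.38, 780, 845]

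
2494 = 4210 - 1716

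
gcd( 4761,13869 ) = 207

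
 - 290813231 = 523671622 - 814484853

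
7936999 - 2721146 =5215853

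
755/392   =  755/392 = 1.93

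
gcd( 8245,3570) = 85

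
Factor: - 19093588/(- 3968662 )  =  2^1 * 23^1*73^1*2843^1 *1984331^ (- 1)  =  9546794/1984331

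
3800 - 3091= 709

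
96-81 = 15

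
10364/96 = 2591/24 = 107.96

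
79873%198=79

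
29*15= 435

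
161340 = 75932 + 85408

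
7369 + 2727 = 10096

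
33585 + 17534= 51119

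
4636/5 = 927 + 1/5 = 927.20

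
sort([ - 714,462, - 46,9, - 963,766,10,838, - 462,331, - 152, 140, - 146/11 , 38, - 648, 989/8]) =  [ - 963,-714 ,- 648, - 462, - 152, - 46, - 146/11,9, 10 , 38, 989/8,  140, 331, 462, 766,838]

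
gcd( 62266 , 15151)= 1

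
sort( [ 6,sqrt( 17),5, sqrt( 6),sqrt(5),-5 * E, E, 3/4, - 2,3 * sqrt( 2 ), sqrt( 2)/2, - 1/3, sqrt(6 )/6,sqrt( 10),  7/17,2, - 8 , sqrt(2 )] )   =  [ - 5*E, - 8, - 2, - 1/3 , sqrt( 6 ) /6,7/17, sqrt(2)/2,3/4,  sqrt(2 ), 2,sqrt (5) , sqrt(6),E, sqrt(10),sqrt(17),3*sqrt(2),5,  6] 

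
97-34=63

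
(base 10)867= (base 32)r3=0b1101100011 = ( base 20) 237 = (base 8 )1543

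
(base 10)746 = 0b1011101010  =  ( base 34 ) LW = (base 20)1H6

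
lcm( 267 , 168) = 14952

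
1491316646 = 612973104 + 878343542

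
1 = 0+1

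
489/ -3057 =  - 1 + 856/1019 = - 0.16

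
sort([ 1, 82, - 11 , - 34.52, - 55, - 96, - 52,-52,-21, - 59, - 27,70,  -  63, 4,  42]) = [  -  96, - 63,- 59, - 55, - 52, - 52, - 34.52 , - 27, - 21,- 11 , 1,4,42, 70, 82 ] 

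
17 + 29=46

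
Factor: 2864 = 2^4 *179^1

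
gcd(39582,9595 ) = 1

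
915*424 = 387960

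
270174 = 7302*37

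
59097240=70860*834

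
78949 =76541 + 2408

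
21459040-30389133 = -8930093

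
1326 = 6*221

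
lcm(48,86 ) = 2064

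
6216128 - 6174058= 42070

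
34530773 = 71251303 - 36720530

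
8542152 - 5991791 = 2550361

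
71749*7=502243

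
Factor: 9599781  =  3^1 * 17^1*41^1 * 4591^1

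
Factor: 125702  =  2^1*62851^1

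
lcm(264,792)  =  792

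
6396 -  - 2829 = 9225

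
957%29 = 0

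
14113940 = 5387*2620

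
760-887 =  - 127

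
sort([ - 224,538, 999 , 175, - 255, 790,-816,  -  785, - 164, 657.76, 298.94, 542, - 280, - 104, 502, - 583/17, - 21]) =[ - 816, - 785, - 280, - 255 , - 224, - 164, - 104, - 583/17 , - 21,175,298.94, 502, 538, 542, 657.76,790, 999 ]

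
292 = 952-660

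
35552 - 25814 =9738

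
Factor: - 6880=-2^5*5^1*43^1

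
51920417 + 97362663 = 149283080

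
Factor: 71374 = 2^1 * 127^1*281^1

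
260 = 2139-1879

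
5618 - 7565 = - 1947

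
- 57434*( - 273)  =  15679482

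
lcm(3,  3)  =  3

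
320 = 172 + 148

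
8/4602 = 4/2301 =0.00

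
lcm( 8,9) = 72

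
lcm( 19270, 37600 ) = 1541600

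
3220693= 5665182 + - 2444489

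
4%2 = 0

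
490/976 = 245/488= 0.50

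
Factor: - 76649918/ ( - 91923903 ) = 2^1*3^( - 4)*31^1*307^1 * 4027^1*1134863^ ( - 1)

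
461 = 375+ 86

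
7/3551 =7/3551 = 0.00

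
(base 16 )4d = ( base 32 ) 2d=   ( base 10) 77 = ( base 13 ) 5C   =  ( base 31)2F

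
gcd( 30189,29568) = 3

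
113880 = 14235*8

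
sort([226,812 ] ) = [ 226,812]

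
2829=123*23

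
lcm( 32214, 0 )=0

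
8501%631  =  298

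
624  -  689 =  - 65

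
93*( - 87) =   -  8091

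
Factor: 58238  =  2^1*37^1*787^1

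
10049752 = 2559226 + 7490526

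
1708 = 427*4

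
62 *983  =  60946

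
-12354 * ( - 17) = 210018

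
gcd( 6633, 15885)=9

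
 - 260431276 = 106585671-367016947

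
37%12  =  1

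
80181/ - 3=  - 26727/1 = - 26727.00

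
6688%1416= 1024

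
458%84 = 38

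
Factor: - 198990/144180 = -737/534 = -2^( - 1) *3^(  -  1)*11^1*67^1*89^(-1)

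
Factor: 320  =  2^6*5^1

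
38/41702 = 19/20851 = 0.00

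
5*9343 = 46715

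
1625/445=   325/89 = 3.65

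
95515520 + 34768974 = 130284494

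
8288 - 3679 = 4609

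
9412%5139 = 4273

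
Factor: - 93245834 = -2^1 * 11^1*89^1*47623^1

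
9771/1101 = 8 + 321/367=8.87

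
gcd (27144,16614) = 234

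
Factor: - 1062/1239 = - 2^1* 3^1*7^( - 1 ) =- 6/7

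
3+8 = 11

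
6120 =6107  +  13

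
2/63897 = 2/63897 = 0.00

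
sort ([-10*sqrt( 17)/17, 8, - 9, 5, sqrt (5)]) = [ - 9, - 10*sqrt( 17)/17,sqrt(5), 5,8] 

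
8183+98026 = 106209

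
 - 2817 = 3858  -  6675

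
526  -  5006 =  -4480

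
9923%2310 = 683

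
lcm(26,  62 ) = 806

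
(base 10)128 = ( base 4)2000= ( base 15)88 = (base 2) 10000000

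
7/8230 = 7/8230 = 0.00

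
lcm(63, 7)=63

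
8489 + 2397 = 10886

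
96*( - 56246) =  - 5399616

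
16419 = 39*421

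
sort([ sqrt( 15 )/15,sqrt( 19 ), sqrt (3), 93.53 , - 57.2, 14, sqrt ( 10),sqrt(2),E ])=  [-57.2,  sqrt(15)/15, sqrt ( 2 ),sqrt(3),E,sqrt(10 ),sqrt(19 ),  14, 93.53] 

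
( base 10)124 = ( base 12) A4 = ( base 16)7C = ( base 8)174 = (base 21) 5j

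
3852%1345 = 1162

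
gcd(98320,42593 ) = 1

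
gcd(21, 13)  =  1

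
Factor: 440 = 2^3*5^1 * 11^1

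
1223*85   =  103955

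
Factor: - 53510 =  - 2^1*5^1*5351^1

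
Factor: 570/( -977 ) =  - 2^1*3^1*5^1*19^1*977^(-1) 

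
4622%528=398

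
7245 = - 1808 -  - 9053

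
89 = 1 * 89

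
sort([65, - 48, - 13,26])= [ - 48, - 13,26,65]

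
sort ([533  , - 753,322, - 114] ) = [ - 753, - 114 , 322,  533] 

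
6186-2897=3289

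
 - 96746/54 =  - 48373/27 = - 1791.59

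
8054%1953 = 242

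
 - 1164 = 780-1944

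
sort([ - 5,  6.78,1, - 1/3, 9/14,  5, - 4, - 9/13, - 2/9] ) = [ - 5, -4, - 9/13, - 1/3, - 2/9,9/14,1,5, 6.78 ]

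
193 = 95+98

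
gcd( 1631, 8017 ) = 1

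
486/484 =1 + 1/242 = 1.00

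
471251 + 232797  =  704048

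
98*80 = 7840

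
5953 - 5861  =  92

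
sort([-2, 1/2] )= [ - 2,1/2 ] 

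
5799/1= 5799 = 5799.00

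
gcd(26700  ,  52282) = 2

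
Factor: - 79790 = - 2^1*5^1*79^1*101^1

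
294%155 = 139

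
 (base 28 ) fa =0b110101110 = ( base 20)11a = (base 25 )H5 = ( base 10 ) 430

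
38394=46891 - 8497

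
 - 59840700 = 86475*( - 692)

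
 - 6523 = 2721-9244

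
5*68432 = 342160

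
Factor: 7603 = 7603^1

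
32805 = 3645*9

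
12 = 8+4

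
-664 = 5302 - 5966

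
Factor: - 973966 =-2^1*7^1*73^1*953^1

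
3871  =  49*79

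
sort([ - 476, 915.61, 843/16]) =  [- 476,843/16 , 915.61]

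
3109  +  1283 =4392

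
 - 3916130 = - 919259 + - 2996871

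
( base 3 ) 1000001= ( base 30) oa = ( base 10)730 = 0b1011011010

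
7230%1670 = 550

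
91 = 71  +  20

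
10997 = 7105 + 3892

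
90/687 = 30/229 = 0.13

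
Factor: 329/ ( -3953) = -7^1*47^1*59^( - 1) * 67^( - 1 ) 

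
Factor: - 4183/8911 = - 7^ (-1) * 19^( - 1 )*47^1 * 67^(-1 )*89^1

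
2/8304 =1/4152= 0.00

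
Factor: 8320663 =13^1*41^1 * 67^1*233^1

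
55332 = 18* 3074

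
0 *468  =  0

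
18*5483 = 98694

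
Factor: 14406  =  2^1*3^1 *7^4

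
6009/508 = 11+ 421/508  =  11.83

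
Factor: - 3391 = - 3391^1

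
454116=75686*6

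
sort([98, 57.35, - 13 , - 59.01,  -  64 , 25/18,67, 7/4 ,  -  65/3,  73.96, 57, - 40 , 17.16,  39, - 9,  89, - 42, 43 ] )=[ - 64, - 59.01,  -  42 , - 40 ,-65/3,  -  13,  -  9,25/18,  7/4,17.16,39, 43 , 57,57.35, 67,73.96, 89,98] 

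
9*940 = 8460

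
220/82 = 2 + 28/41 = 2.68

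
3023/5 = 604 + 3/5 = 604.60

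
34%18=16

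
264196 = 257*1028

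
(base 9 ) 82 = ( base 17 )46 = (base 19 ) 3h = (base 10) 74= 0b1001010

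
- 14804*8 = -118432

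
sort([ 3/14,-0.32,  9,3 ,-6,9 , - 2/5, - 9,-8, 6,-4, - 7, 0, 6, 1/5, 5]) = [  -  9, - 8, - 7 ,-6,-4, -2/5,-0.32, 0,  1/5, 3/14,  3, 5,6, 6, 9, 9 ]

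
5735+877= 6612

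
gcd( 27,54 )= 27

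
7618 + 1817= 9435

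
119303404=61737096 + 57566308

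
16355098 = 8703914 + 7651184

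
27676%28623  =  27676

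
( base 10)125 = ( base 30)45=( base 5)1000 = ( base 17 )76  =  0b1111101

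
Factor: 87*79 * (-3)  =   - 3^2*29^1*79^1=- 20619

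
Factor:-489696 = - 2^5*3^1*5101^1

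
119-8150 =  - 8031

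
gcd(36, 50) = 2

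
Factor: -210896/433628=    - 196/403 =-  2^2  *7^2 * 13^( - 1 )*31^ ( - 1)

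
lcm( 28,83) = 2324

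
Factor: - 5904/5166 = -2^3 * 7^(- 1) = -8/7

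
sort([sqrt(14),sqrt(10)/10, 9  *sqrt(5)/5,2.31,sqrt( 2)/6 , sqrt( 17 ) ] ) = [ sqrt(2 )/6, sqrt( 10 ) /10,2.31, sqrt(14),9 * sqrt( 5)/5,sqrt(17)]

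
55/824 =55/824 = 0.07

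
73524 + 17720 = 91244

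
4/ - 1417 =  - 4/1417 = -0.00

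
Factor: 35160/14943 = 40/17 = 2^3*5^1*17^ ( - 1) 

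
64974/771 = 84 + 70/257  =  84.27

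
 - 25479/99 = -2831/11 = - 257.36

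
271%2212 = 271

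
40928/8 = 5116 =5116.00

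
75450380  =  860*87733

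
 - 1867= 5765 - 7632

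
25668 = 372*69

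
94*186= 17484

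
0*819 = 0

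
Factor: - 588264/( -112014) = 772/147 =2^2*3^( - 1)*7^ (-2)*193^1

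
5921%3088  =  2833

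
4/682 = 2/341  =  0.01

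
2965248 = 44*67392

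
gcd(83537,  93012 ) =1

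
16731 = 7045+9686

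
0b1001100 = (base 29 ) 2i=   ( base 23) 37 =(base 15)51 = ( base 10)76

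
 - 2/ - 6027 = 2/6027= 0.00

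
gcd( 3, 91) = 1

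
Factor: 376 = 2^3*47^1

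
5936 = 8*742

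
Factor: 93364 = 2^2*17^1*1373^1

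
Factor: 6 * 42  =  252= 2^2*3^2*7^1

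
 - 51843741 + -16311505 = - 68155246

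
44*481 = 21164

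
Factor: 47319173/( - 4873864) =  - 2^( - 3) * 11^1*1051^1*4093^1*609233^( - 1)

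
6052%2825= 402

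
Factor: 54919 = 54919^1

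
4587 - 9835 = -5248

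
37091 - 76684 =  - 39593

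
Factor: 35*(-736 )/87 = -25760/87 = - 2^5*3^(-1 )*5^1*7^1*23^1*29^( - 1)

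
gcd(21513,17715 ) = 3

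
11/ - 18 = - 11/18= - 0.61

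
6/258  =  1/43 = 0.02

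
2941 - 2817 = 124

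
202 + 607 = 809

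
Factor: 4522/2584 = 2^( - 2) * 7^1 = 7/4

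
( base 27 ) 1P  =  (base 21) 2A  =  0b110100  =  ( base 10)52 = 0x34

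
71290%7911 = 91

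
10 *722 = 7220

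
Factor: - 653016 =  - 2^3*3^1*7^1 * 13^2 * 23^1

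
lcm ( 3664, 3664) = 3664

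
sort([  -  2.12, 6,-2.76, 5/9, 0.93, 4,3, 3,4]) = [ - 2.76, - 2.12,  5/9,0.93,3,3, 4,4, 6 ]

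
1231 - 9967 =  - 8736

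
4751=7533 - 2782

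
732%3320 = 732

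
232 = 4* 58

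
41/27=41/27 = 1.52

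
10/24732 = 5/12366  =  0.00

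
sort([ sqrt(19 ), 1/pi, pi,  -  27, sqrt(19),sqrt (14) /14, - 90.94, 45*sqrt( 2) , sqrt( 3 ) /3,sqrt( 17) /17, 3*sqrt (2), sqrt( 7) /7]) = [-90.94, - 27, sqrt( 17) /17,  sqrt( 14)/14, 1/pi, sqrt(7) /7,sqrt( 3) /3, pi, 3  *  sqrt( 2 ), sqrt(19),sqrt( 19 ), 45 * sqrt ( 2 ) ]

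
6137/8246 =323/434 = 0.74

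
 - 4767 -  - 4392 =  - 375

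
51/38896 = 3/2288 = 0.00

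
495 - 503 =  - 8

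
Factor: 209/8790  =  2^(  -  1)*3^ ( - 1)*5^( - 1)*11^1*19^1 *293^ ( - 1 )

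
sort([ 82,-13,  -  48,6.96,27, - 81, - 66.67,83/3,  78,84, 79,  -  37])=[ - 81,-66.67, - 48,  -  37, - 13,6.96,27,83/3,78, 79, 82,84 ]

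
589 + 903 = 1492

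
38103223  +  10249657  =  48352880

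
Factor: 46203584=2^6  *  7^1*151^1*683^1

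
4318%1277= 487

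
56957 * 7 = 398699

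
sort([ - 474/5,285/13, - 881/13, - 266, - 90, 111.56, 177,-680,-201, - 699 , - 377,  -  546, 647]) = [ - 699,-680, - 546,- 377 ,-266, - 201,  -  474/5,-90, - 881/13,285/13,111.56, 177,647 ] 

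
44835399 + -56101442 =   -  11266043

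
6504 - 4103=2401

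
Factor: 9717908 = 2^2*47^1*51691^1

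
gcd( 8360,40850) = 190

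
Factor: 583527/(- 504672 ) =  - 37/32 =-2^(-5) * 37^1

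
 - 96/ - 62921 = 96/62921 = 0.00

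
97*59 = 5723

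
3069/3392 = 3069/3392 = 0.90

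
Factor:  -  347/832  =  -2^ ( - 6) *13^( - 1)*347^1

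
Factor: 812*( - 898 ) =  - 729176 = -2^3*7^1*29^1*449^1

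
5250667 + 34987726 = 40238393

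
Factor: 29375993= 151^1*194543^1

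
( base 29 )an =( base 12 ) 221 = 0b100111001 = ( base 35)8X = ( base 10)313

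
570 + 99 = 669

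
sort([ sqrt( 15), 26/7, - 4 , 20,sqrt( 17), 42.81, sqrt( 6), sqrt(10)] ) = [ - 4,sqrt( 6 ), sqrt( 10), 26/7,sqrt( 15), sqrt( 17),20, 42.81]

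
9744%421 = 61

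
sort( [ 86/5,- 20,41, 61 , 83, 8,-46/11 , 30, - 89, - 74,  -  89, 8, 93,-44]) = [-89,-89, - 74,- 44, - 20,-46/11,  8,  8,86/5,30,41,61, 83, 93 ]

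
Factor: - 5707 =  - 13^1*439^1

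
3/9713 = 3/9713= 0.00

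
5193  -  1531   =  3662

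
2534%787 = 173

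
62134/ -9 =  - 62134/9 = -  6903.78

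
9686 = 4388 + 5298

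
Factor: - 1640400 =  - 2^4 * 3^1*5^2*1367^1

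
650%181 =107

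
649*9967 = 6468583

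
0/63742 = 0=0.00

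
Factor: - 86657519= - 13^1*47^1*141829^1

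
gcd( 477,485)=1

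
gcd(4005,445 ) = 445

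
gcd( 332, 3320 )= 332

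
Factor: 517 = 11^1*47^1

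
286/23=12 + 10/23 = 12.43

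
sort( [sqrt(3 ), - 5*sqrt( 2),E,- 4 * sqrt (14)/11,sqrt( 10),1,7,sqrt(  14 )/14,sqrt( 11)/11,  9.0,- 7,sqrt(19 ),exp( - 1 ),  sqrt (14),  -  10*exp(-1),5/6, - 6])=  [ - 5* sqrt( 2),  -  7,-6 , - 10*exp( - 1 ), - 4*sqrt (14 ) /11,sqrt( 14) /14,sqrt(11)/11,  exp(  -  1),  5/6,1,sqrt( 3), E,sqrt( 10), sqrt( 14 ),sqrt( 19 ),  7,9.0] 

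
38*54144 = 2057472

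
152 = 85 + 67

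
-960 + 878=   -  82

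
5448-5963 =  - 515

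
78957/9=8773 = 8773.00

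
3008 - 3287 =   -  279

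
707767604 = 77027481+630740123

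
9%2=1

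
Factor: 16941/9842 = 2^( - 1 )*3^1 *7^ ( - 1)*19^(-1 ) * 37^( - 1 ) * 5647^1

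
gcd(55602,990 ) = 18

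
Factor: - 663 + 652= - 11^1 = - 11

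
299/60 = 299/60= 4.98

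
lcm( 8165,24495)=24495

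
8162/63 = 129+5/9 = 129.56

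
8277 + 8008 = 16285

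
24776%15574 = 9202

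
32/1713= 32/1713 = 0.02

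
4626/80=2313/40 = 57.83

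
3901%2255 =1646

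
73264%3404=1780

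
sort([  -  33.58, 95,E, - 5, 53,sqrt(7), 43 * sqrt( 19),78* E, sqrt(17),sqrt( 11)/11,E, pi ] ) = [ -33.58, - 5, sqrt( 11)/11, sqrt( 7),  E,E,pi,sqrt(17), 53, 95,  43 * sqrt( 19),  78 * E ] 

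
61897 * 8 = 495176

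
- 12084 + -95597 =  - 107681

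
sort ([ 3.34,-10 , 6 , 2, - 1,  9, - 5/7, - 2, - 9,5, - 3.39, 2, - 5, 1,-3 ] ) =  [ - 10,  -  9, - 5, - 3.39,- 3, - 2, - 1, - 5/7 , 1 , 2,2 , 3.34,5,6,  9 ] 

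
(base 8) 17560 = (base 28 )A7C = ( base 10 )8048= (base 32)7RG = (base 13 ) 3881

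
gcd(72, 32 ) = 8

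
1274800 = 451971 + 822829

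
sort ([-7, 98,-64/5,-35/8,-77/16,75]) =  [-64/5,-7,-77/16 ,-35/8,75, 98 ]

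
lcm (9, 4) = 36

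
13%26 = 13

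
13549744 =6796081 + 6753663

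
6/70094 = 3/35047=0.00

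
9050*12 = 108600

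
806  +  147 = 953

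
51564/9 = 5729 + 1/3 = 5729.33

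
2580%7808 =2580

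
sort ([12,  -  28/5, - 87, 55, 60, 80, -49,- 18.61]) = [ - 87,-49, - 18.61,  -  28/5, 12, 55, 60, 80]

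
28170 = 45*626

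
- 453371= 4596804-5050175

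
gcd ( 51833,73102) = 1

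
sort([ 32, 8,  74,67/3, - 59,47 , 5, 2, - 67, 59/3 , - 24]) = [  -  67 , - 59 , - 24, 2,5,8,59/3,67/3, 32,47,74 ]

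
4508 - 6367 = -1859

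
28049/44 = 28049/44 = 637.48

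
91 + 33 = 124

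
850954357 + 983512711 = 1834467068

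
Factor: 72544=2^5* 2267^1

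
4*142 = 568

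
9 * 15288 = 137592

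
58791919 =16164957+42626962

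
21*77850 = 1634850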